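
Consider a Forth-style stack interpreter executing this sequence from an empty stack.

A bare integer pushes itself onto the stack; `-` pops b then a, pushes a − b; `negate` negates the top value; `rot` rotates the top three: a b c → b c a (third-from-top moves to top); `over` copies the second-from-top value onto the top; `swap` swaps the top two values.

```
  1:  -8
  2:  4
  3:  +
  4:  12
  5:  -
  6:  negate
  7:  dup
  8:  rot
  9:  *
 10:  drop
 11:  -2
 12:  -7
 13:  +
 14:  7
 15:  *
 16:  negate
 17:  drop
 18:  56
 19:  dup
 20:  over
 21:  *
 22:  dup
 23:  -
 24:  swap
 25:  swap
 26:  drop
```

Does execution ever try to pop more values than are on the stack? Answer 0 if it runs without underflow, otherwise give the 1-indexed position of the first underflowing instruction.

8

-8      [-8]
4       [-8, 4]
+       [-4]
12      [-4, 12]
-       [-16]
negate  [16]
dup     [16, 16]
rot  — needs 3 operands, stack has 2 → underflow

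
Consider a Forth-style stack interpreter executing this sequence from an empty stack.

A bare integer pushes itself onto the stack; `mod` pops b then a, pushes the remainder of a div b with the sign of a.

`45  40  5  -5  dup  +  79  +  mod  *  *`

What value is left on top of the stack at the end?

45  -> 45
40  -> 45 40
5   -> 45 40 5
-5  -> 45 40 5 -5
dup -> 45 40 5 -5 -5
+   -> 45 40 5 -10
79  -> 45 40 5 -10 79
+   -> 45 40 5 69
mod -> 45 40 5
*   -> 45 200
*   -> 9000

9000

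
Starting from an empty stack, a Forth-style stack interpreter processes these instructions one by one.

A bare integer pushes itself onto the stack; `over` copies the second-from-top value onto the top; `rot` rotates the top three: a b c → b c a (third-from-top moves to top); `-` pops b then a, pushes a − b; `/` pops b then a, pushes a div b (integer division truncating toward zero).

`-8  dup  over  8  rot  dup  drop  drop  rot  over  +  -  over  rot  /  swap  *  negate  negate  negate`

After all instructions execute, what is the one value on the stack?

-8

-8     → [-8]
dup    → [-8, -8]
over   → [-8, -8, -8]
8      → [-8, -8, -8, 8]
rot    → [-8, -8, 8, -8]
dup    → [-8, -8, 8, -8, -8]
drop   → [-8, -8, 8, -8]
drop   → [-8, -8, 8]
rot    → [-8, 8, -8]
over   → [-8, 8, -8, 8]
+      → [-8, 8, 0]
-      → [-8, 8]
over   → [-8, 8, -8]
rot    → [8, -8, -8]
/      → [8, 1]
swap   → [1, 8]
*      → [8]
negate → [-8]
negate → [8]
negate → [-8]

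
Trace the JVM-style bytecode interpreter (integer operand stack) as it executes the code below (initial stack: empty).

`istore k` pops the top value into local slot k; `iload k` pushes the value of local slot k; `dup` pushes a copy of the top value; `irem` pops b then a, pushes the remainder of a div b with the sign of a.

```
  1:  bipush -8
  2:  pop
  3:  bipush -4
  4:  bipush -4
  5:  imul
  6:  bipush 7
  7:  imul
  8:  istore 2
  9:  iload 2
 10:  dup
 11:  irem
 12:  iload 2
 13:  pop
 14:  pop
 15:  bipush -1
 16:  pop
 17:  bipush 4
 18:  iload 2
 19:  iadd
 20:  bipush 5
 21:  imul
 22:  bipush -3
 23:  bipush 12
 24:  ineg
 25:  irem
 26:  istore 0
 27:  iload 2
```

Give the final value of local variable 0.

bipush -8 → -8
pop       → (empty)
bipush -4 → -4
bipush -4 → -4 -4
imul      → 16
bipush 7  → 16 7
imul      → 112
istore 2  → (empty)
iload 2   → 112
dup       → 112 112
irem      → 0
iload 2   → 0 112
pop       → 0
pop       → (empty)
bipush -1 → -1
pop       → (empty)
bipush 4  → 4
iload 2   → 4 112
iadd      → 116
bipush 5  → 116 5
imul      → 580
bipush -3 → 580 -3
bipush 12 → 580 -3 12
ineg      → 580 -3 -12
irem      → 580 -3
istore 0  → 580
iload 2   → 580 112

-3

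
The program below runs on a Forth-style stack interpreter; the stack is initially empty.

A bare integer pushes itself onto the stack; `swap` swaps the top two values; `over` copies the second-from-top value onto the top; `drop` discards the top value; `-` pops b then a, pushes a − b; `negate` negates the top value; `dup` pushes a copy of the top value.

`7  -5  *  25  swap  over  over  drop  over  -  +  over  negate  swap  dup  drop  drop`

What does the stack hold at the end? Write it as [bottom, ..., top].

7       [7]
-5      [7, -5]
*       [-35]
25      [-35, 25]
swap    [25, -35]
over    [25, -35, 25]
over    [25, -35, 25, -35]
drop    [25, -35, 25]
over    [25, -35, 25, -35]
-       [25, -35, 60]
+       [25, 25]
over    [25, 25, 25]
negate  [25, 25, -25]
swap    [25, -25, 25]
dup     [25, -25, 25, 25]
drop    [25, -25, 25]
drop    [25, -25]

[25, -25]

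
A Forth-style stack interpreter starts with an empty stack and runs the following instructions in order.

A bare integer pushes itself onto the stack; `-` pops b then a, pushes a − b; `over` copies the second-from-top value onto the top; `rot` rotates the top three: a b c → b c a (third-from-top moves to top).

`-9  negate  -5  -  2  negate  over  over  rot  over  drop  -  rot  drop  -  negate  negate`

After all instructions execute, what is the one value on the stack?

14

-9      [-9]
negate  [9]
-5      [9, -5]
-       [14]
2       [14, 2]
negate  [14, -2]
over    [14, -2, 14]
over    [14, -2, 14, -2]
rot     [14, 14, -2, -2]
over    [14, 14, -2, -2, -2]
drop    [14, 14, -2, -2]
-       [14, 14, 0]
rot     [14, 0, 14]
drop    [14, 0]
-       [14]
negate  [-14]
negate  [14]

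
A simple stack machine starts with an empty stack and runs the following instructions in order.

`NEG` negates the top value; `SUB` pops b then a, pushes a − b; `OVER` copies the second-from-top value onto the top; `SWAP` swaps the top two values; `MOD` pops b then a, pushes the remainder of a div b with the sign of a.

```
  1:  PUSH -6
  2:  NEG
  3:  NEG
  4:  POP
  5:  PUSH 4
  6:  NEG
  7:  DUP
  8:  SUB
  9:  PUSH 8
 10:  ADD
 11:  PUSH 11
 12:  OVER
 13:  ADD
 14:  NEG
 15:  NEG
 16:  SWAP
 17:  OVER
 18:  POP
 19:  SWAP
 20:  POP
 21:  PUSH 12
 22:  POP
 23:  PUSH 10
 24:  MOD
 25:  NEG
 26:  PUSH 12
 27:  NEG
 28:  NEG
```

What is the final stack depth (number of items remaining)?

2

PUSH -6  -6
NEG      6
NEG      -6
POP      (empty)
PUSH 4   4
NEG      -4
DUP      -4 -4
SUB      0
PUSH 8   0 8
ADD      8
PUSH 11  8 11
OVER     8 11 8
ADD      8 19
NEG      8 -19
NEG      8 19
SWAP     19 8
OVER     19 8 19
POP      19 8
SWAP     8 19
POP      8
PUSH 12  8 12
POP      8
PUSH 10  8 10
MOD      8
NEG      -8
PUSH 12  -8 12
NEG      -8 -12
NEG      -8 12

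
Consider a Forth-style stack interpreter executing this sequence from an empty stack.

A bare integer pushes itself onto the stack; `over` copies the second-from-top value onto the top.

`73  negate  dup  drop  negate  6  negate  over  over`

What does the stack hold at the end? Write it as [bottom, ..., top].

73     : [73]
negate : [-73]
dup    : [-73, -73]
drop   : [-73]
negate : [73]
6      : [73, 6]
negate : [73, -6]
over   : [73, -6, 73]
over   : [73, -6, 73, -6]

[73, -6, 73, -6]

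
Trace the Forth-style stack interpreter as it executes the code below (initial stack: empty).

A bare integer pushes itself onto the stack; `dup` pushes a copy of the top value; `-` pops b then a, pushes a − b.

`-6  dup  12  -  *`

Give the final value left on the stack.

108

-6  : [-6]
dup : [-6, -6]
12  : [-6, -6, 12]
-   : [-6, -18]
*   : [108]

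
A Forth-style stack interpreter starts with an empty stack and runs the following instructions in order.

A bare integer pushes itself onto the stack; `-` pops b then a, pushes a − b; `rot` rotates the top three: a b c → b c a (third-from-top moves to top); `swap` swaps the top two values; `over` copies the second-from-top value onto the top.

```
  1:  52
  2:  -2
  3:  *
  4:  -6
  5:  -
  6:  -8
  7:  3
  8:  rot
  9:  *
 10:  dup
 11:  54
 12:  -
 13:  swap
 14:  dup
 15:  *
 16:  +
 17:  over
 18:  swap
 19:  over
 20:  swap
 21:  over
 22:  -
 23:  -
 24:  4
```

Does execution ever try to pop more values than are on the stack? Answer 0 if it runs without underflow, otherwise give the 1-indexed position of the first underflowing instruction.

52   : 52
-2   : 52 -2
*    : -104
-6   : -104 -6
-    : -98
-8   : -98 -8
3    : -98 -8 3
rot  : -8 3 -98
*    : -8 -294
dup  : -8 -294 -294
54   : -8 -294 -294 54
-    : -8 -294 -348
swap : -8 -348 -294
dup  : -8 -348 -294 -294
*    : -8 -348 86436
+    : -8 86088
over : -8 86088 -8
swap : -8 -8 86088
over : -8 -8 86088 -8
swap : -8 -8 -8 86088
over : -8 -8 -8 86088 -8
-    : -8 -8 -8 86096
-    : -8 -8 -86104
4    : -8 -8 -86104 4

0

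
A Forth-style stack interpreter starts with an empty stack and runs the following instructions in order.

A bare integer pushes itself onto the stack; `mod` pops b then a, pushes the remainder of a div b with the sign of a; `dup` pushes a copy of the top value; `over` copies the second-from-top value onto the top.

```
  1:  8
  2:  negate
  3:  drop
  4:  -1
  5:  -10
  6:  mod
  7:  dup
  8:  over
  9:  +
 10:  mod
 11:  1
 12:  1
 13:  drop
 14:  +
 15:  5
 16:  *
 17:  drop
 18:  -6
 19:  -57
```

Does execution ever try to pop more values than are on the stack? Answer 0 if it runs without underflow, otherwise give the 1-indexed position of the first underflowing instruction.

0

8      : [8]
negate : [-8]
drop   : []
-1     : [-1]
-10    : [-1, -10]
mod    : [-1]
dup    : [-1, -1]
over   : [-1, -1, -1]
+      : [-1, -2]
mod    : [-1]
1      : [-1, 1]
1      : [-1, 1, 1]
drop   : [-1, 1]
+      : [0]
5      : [0, 5]
*      : [0]
drop   : []
-6     : [-6]
-57    : [-6, -57]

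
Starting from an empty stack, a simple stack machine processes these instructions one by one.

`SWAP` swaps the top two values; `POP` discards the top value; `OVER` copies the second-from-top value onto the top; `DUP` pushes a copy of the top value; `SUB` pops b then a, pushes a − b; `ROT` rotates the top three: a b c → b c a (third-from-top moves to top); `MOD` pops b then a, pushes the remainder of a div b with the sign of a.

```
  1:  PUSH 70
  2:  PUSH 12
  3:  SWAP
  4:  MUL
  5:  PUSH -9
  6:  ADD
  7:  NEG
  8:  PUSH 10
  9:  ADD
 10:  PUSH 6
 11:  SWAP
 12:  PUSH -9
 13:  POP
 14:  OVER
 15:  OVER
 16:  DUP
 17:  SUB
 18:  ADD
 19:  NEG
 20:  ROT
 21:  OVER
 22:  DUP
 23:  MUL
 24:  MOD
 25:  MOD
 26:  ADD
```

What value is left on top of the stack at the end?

-821

PUSH 70 -> [70]
PUSH 12 -> [70, 12]
SWAP    -> [12, 70]
MUL     -> [840]
PUSH -9 -> [840, -9]
ADD     -> [831]
NEG     -> [-831]
PUSH 10 -> [-831, 10]
ADD     -> [-821]
PUSH 6  -> [-821, 6]
SWAP    -> [6, -821]
PUSH -9 -> [6, -821, -9]
POP     -> [6, -821]
OVER    -> [6, -821, 6]
OVER    -> [6, -821, 6, -821]
DUP     -> [6, -821, 6, -821, -821]
SUB     -> [6, -821, 6, 0]
ADD     -> [6, -821, 6]
NEG     -> [6, -821, -6]
ROT     -> [-821, -6, 6]
OVER    -> [-821, -6, 6, -6]
DUP     -> [-821, -6, 6, -6, -6]
MUL     -> [-821, -6, 6, 36]
MOD     -> [-821, -6, 6]
MOD     -> [-821, 0]
ADD     -> [-821]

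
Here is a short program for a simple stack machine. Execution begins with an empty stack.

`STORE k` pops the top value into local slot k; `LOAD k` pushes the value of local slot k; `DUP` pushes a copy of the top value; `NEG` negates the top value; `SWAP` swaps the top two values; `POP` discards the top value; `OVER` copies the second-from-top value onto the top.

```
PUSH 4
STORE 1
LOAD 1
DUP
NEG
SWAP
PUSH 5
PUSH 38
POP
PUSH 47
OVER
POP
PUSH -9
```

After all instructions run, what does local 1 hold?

PUSH 4  → 4
STORE 1 → (empty)
LOAD 1  → 4
DUP     → 4 4
NEG     → 4 -4
SWAP    → -4 4
PUSH 5  → -4 4 5
PUSH 38 → -4 4 5 38
POP     → -4 4 5
PUSH 47 → -4 4 5 47
OVER    → -4 4 5 47 5
POP     → -4 4 5 47
PUSH -9 → -4 4 5 47 -9

4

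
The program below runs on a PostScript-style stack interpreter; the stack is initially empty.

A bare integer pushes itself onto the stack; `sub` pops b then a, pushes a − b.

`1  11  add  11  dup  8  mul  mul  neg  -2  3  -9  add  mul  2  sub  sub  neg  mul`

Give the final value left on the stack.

1   → 1
11  → 1 11
add → 12
11  → 12 11
dup → 12 11 11
8   → 12 11 11 8
mul → 12 11 88
mul → 12 968
neg → 12 -968
-2  → 12 -968 -2
3   → 12 -968 -2 3
-9  → 12 -968 -2 3 -9
add → 12 -968 -2 -6
mul → 12 -968 12
2   → 12 -968 12 2
sub → 12 -968 10
sub → 12 -978
neg → 12 978
mul → 11736

11736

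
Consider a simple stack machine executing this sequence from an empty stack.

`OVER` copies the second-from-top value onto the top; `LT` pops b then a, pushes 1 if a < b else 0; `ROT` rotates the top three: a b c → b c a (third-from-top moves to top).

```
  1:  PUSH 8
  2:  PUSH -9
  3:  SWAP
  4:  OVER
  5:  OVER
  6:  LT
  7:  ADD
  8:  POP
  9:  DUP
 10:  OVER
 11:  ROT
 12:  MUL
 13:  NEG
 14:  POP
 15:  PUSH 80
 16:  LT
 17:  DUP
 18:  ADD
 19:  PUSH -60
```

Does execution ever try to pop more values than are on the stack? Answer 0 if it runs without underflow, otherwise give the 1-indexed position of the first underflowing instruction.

PUSH 8    8
PUSH -9   8 -9
SWAP      -9 8
OVER      -9 8 -9
OVER      -9 8 -9 8
LT        -9 8 1
ADD       -9 9
POP       -9
DUP       -9 -9
OVER      -9 -9 -9
ROT       -9 -9 -9
MUL       -9 81
NEG       -9 -81
POP       -9
PUSH 80   -9 80
LT        1
DUP       1 1
ADD       2
PUSH -60  2 -60

0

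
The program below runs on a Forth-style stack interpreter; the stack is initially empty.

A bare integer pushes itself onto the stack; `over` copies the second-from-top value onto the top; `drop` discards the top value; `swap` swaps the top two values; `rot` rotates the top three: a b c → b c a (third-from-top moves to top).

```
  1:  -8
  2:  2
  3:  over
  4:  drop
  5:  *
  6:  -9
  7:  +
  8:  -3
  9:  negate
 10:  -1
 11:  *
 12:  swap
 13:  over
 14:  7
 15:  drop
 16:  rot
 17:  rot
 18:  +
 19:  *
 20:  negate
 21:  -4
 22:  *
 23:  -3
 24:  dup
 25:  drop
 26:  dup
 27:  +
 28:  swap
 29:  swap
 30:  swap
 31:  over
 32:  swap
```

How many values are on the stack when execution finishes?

-8     -> [-8]
2      -> [-8, 2]
over   -> [-8, 2, -8]
drop   -> [-8, 2]
*      -> [-16]
-9     -> [-16, -9]
+      -> [-25]
-3     -> [-25, -3]
negate -> [-25, 3]
-1     -> [-25, 3, -1]
*      -> [-25, -3]
swap   -> [-3, -25]
over   -> [-3, -25, -3]
7      -> [-3, -25, -3, 7]
drop   -> [-3, -25, -3]
rot    -> [-25, -3, -3]
rot    -> [-3, -3, -25]
+      -> [-3, -28]
*      -> [84]
negate -> [-84]
-4     -> [-84, -4]
*      -> [336]
-3     -> [336, -3]
dup    -> [336, -3, -3]
drop   -> [336, -3]
dup    -> [336, -3, -3]
+      -> [336, -6]
swap   -> [-6, 336]
swap   -> [336, -6]
swap   -> [-6, 336]
over   -> [-6, 336, -6]
swap   -> [-6, -6, 336]

3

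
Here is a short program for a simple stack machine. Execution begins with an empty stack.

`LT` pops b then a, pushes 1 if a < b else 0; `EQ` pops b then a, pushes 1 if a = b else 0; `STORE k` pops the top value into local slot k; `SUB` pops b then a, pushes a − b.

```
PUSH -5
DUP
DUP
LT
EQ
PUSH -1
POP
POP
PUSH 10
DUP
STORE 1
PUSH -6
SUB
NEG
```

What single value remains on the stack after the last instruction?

-16

PUSH -5 : -5
DUP     : -5 -5
DUP     : -5 -5 -5
LT      : -5 0
EQ      : 0
PUSH -1 : 0 -1
POP     : 0
POP     : (empty)
PUSH 10 : 10
DUP     : 10 10
STORE 1 : 10
PUSH -6 : 10 -6
SUB     : 16
NEG     : -16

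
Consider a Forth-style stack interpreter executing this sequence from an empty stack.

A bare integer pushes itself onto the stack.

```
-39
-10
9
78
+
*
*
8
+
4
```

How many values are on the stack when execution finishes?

2

-39 : -39
-10 : -39 -10
9   : -39 -10 9
78  : -39 -10 9 78
+   : -39 -10 87
*   : -39 -870
*   : 33930
8   : 33930 8
+   : 33938
4   : 33938 4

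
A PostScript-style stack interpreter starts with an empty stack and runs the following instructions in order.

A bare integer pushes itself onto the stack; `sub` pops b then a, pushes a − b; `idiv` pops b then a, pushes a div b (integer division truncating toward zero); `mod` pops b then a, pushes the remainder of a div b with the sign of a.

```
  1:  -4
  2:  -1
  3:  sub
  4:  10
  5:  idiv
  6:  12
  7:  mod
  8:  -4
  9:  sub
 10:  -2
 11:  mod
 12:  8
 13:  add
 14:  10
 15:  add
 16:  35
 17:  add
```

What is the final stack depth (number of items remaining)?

-4    -4
-1    -4 -1
sub   -3
10    -3 10
idiv  0
12    0 12
mod   0
-4    0 -4
sub   4
-2    4 -2
mod   0
8     0 8
add   8
10    8 10
add   18
35    18 35
add   53

1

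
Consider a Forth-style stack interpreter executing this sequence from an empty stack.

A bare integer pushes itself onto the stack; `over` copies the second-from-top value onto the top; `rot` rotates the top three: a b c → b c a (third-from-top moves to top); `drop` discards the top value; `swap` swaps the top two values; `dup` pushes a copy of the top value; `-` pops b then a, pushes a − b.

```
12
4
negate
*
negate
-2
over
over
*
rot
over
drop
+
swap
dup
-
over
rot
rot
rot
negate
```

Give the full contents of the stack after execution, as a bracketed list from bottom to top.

[-48, 0, 48]

12     -> 12
4      -> 12 4
negate -> 12 -4
*      -> -48
negate -> 48
-2     -> 48 -2
over   -> 48 -2 48
over   -> 48 -2 48 -2
*      -> 48 -2 -96
rot    -> -2 -96 48
over   -> -2 -96 48 -96
drop   -> -2 -96 48
+      -> -2 -48
swap   -> -48 -2
dup    -> -48 -2 -2
-      -> -48 0
over   -> -48 0 -48
rot    -> 0 -48 -48
rot    -> -48 -48 0
rot    -> -48 0 -48
negate -> -48 0 48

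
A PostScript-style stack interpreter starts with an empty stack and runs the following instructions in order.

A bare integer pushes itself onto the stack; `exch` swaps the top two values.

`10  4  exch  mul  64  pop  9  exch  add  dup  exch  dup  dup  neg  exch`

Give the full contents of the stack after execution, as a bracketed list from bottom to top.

[49, 49, -49, 49]

10   → [10]
4    → [10, 4]
exch → [4, 10]
mul  → [40]
64   → [40, 64]
pop  → [40]
9    → [40, 9]
exch → [9, 40]
add  → [49]
dup  → [49, 49]
exch → [49, 49]
dup  → [49, 49, 49]
dup  → [49, 49, 49, 49]
neg  → [49, 49, 49, -49]
exch → [49, 49, -49, 49]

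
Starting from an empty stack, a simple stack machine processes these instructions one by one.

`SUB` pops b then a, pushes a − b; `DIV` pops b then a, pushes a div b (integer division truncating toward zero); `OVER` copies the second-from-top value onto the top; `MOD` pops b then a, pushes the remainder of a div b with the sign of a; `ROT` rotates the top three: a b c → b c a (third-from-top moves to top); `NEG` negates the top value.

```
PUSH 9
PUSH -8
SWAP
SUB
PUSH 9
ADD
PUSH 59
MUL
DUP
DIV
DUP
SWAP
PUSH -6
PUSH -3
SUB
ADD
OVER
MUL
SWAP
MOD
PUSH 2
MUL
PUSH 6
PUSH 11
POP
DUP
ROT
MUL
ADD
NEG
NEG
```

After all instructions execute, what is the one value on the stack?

6

PUSH 9  : 9
PUSH -8 : 9 -8
SWAP    : -8 9
SUB     : -17
PUSH 9  : -17 9
ADD     : -8
PUSH 59 : -8 59
MUL     : -472
DUP     : -472 -472
DIV     : 1
DUP     : 1 1
SWAP    : 1 1
PUSH -6 : 1 1 -6
PUSH -3 : 1 1 -6 -3
SUB     : 1 1 -3
ADD     : 1 -2
OVER    : 1 -2 1
MUL     : 1 -2
SWAP    : -2 1
MOD     : 0
PUSH 2  : 0 2
MUL     : 0
PUSH 6  : 0 6
PUSH 11 : 0 6 11
POP     : 0 6
DUP     : 0 6 6
ROT     : 6 6 0
MUL     : 6 0
ADD     : 6
NEG     : -6
NEG     : 6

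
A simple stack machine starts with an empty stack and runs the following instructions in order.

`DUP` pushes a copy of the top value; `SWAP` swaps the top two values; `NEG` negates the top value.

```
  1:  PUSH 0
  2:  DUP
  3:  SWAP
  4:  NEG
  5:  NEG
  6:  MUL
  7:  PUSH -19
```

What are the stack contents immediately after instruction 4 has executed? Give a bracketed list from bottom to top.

PUSH 0 : [0]
DUP    : [0, 0]
SWAP   : [0, 0]
NEG    : [0, 0]

[0, 0]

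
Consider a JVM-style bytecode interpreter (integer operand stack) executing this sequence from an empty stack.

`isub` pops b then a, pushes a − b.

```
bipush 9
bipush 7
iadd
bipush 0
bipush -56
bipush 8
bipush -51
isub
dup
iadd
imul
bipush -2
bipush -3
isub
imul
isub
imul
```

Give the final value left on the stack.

105728

bipush 9   -> [9]
bipush 7   -> [9, 7]
iadd       -> [16]
bipush 0   -> [16, 0]
bipush -56 -> [16, 0, -56]
bipush 8   -> [16, 0, -56, 8]
bipush -51 -> [16, 0, -56, 8, -51]
isub       -> [16, 0, -56, 59]
dup        -> [16, 0, -56, 59, 59]
iadd       -> [16, 0, -56, 118]
imul       -> [16, 0, -6608]
bipush -2  -> [16, 0, -6608, -2]
bipush -3  -> [16, 0, -6608, -2, -3]
isub       -> [16, 0, -6608, 1]
imul       -> [16, 0, -6608]
isub       -> [16, 6608]
imul       -> [105728]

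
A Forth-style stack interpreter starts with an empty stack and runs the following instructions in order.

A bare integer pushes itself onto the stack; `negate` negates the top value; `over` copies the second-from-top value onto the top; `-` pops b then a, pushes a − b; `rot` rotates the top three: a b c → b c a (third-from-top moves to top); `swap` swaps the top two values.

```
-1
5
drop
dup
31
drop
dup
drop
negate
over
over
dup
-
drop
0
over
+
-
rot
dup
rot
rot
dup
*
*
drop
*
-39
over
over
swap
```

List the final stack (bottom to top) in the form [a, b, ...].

-1     → [-1]
5      → [-1, 5]
drop   → [-1]
dup    → [-1, -1]
31     → [-1, -1, 31]
drop   → [-1, -1]
dup    → [-1, -1, -1]
drop   → [-1, -1]
negate → [-1, 1]
over   → [-1, 1, -1]
over   → [-1, 1, -1, 1]
dup    → [-1, 1, -1, 1, 1]
-      → [-1, 1, -1, 0]
drop   → [-1, 1, -1]
0      → [-1, 1, -1, 0]
over   → [-1, 1, -1, 0, -1]
+      → [-1, 1, -1, -1]
-      → [-1, 1, 0]
rot    → [1, 0, -1]
dup    → [1, 0, -1, -1]
rot    → [1, -1, -1, 0]
rot    → [1, -1, 0, -1]
dup    → [1, -1, 0, -1, -1]
*      → [1, -1, 0, 1]
*      → [1, -1, 0]
drop   → [1, -1]
*      → [-1]
-39    → [-1, -39]
over   → [-1, -39, -1]
over   → [-1, -39, -1, -39]
swap   → [-1, -39, -39, -1]

[-1, -39, -39, -1]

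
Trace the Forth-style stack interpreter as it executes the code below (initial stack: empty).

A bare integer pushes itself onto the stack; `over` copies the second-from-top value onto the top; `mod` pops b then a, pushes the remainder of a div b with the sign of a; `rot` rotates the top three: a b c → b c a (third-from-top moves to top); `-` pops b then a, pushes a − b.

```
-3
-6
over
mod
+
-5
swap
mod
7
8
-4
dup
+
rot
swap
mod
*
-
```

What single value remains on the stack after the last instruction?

-3   : -3
-6   : -3 -6
over : -3 -6 -3
mod  : -3 0
+    : -3
-5   : -3 -5
swap : -5 -3
mod  : -2
7    : -2 7
8    : -2 7 8
-4   : -2 7 8 -4
dup  : -2 7 8 -4 -4
+    : -2 7 8 -8
rot  : -2 8 -8 7
swap : -2 8 7 -8
mod  : -2 8 7
*    : -2 56
-    : -58

-58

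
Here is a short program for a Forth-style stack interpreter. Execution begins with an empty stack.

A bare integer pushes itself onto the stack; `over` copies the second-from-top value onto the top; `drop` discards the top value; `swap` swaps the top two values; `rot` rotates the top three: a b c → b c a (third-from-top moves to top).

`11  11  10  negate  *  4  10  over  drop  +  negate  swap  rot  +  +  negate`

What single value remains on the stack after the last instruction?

113

11     : [11]
11     : [11, 11]
10     : [11, 11, 10]
negate : [11, 11, -10]
*      : [11, -110]
4      : [11, -110, 4]
10     : [11, -110, 4, 10]
over   : [11, -110, 4, 10, 4]
drop   : [11, -110, 4, 10]
+      : [11, -110, 14]
negate : [11, -110, -14]
swap   : [11, -14, -110]
rot    : [-14, -110, 11]
+      : [-14, -99]
+      : [-113]
negate : [113]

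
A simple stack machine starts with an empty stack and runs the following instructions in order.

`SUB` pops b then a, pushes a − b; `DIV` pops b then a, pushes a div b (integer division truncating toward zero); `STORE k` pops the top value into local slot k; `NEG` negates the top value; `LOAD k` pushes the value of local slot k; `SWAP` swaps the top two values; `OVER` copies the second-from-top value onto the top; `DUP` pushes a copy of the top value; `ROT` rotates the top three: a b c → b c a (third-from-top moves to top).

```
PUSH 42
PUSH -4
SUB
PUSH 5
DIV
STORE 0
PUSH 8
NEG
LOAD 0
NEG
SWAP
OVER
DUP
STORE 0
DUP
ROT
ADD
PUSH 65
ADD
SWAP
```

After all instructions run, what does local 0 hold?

-9

PUSH 42 → 42
PUSH -4 → 42 -4
SUB     → 46
PUSH 5  → 46 5
DIV     → 9
STORE 0 → (empty)
PUSH 8  → 8
NEG     → -8
LOAD 0  → -8 9
NEG     → -8 -9
SWAP    → -9 -8
OVER    → -9 -8 -9
DUP     → -9 -8 -9 -9
STORE 0 → -9 -8 -9
DUP     → -9 -8 -9 -9
ROT     → -9 -9 -9 -8
ADD     → -9 -9 -17
PUSH 65 → -9 -9 -17 65
ADD     → -9 -9 48
SWAP    → -9 48 -9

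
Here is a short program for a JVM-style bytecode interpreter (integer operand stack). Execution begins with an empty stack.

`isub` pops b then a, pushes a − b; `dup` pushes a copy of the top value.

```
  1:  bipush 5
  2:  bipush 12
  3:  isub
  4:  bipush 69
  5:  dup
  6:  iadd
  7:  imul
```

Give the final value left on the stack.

bipush 5   5
bipush 12  5 12
isub       -7
bipush 69  -7 69
dup        -7 69 69
iadd       -7 138
imul       -966

-966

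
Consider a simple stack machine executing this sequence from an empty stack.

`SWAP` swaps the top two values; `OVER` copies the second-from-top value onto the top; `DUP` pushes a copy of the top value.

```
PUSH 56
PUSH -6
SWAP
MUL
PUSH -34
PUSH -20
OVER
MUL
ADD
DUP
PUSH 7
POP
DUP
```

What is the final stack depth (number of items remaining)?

PUSH 56   [56]
PUSH -6   [56, -6]
SWAP      [-6, 56]
MUL       [-336]
PUSH -34  [-336, -34]
PUSH -20  [-336, -34, -20]
OVER      [-336, -34, -20, -34]
MUL       [-336, -34, 680]
ADD       [-336, 646]
DUP       [-336, 646, 646]
PUSH 7    [-336, 646, 646, 7]
POP       [-336, 646, 646]
DUP       [-336, 646, 646, 646]

4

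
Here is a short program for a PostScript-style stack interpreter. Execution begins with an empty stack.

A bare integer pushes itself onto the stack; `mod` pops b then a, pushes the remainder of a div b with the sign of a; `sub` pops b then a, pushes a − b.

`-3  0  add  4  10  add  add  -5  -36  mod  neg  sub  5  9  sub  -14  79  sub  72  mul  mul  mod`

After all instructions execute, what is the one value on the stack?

-3   -3
0    -3 0
add  -3
4    -3 4
10   -3 4 10
add  -3 14
add  11
-5   11 -5
-36  11 -5 -36
mod  11 -5
neg  11 5
sub  6
5    6 5
9    6 5 9
sub  6 -4
-14  6 -4 -14
79   6 -4 -14 79
sub  6 -4 -93
72   6 -4 -93 72
mul  6 -4 -6696
mul  6 26784
mod  6

6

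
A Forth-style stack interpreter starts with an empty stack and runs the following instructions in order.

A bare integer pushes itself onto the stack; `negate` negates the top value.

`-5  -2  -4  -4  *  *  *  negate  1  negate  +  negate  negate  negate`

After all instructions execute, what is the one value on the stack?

161

-5      -5
-2      -5 -2
-4      -5 -2 -4
-4      -5 -2 -4 -4
*       -5 -2 16
*       -5 -32
*       160
negate  -160
1       -160 1
negate  -160 -1
+       -161
negate  161
negate  -161
negate  161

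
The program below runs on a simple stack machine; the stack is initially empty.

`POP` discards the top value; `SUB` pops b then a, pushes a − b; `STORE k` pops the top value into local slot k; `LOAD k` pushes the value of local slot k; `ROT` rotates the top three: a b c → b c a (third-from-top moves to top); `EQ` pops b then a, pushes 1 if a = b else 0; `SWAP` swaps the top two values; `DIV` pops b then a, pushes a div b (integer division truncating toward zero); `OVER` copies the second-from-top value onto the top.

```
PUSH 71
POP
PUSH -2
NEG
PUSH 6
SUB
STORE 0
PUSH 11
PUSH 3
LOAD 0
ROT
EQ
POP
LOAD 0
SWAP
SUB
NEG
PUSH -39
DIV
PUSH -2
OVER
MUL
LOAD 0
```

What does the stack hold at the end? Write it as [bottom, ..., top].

[0, 0, -4]

PUSH 71   71
POP       (empty)
PUSH -2   -2
NEG       2
PUSH 6    2 6
SUB       -4
STORE 0   (empty)
PUSH 11   11
PUSH 3    11 3
LOAD 0    11 3 -4
ROT       3 -4 11
EQ        3 0
POP       3
LOAD 0    3 -4
SWAP      -4 3
SUB       -7
NEG       7
PUSH -39  7 -39
DIV       0
PUSH -2   0 -2
OVER      0 -2 0
MUL       0 0
LOAD 0    0 0 -4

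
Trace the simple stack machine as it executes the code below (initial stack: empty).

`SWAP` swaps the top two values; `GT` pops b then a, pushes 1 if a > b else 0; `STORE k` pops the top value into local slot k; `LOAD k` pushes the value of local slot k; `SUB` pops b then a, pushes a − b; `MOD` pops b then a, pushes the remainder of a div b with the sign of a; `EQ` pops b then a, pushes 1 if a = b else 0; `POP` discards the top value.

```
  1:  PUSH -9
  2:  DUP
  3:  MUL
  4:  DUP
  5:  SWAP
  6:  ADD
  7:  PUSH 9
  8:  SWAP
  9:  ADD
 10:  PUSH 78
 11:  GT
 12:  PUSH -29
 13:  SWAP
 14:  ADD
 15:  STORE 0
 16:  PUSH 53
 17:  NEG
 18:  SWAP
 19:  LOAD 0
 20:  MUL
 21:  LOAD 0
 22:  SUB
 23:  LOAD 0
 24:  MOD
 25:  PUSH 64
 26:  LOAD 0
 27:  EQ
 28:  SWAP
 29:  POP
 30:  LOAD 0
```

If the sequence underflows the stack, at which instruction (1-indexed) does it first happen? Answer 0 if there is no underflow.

18

PUSH -9   -9
DUP       -9 -9
MUL       81
DUP       81 81
SWAP      81 81
ADD       162
PUSH 9    162 9
SWAP      9 162
ADD       171
PUSH 78   171 78
GT        1
PUSH -29  1 -29
SWAP      -29 1
ADD       -28
STORE 0   (empty)
PUSH 53   53
NEG       -53
SWAP  — needs 2 operands, stack has 1 → underflow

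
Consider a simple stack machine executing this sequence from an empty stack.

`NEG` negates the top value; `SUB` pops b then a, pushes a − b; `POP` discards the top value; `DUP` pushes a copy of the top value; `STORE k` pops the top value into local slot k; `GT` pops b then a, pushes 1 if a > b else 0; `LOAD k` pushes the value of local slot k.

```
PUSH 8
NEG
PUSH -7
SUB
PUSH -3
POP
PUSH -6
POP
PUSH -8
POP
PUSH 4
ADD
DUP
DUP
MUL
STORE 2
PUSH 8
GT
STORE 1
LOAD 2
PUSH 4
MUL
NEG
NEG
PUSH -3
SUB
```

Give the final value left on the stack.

39

PUSH 8   [8]
NEG      [-8]
PUSH -7  [-8, -7]
SUB      [-1]
PUSH -3  [-1, -3]
POP      [-1]
PUSH -6  [-1, -6]
POP      [-1]
PUSH -8  [-1, -8]
POP      [-1]
PUSH 4   [-1, 4]
ADD      [3]
DUP      [3, 3]
DUP      [3, 3, 3]
MUL      [3, 9]
STORE 2  [3]
PUSH 8   [3, 8]
GT       [0]
STORE 1  []
LOAD 2   [9]
PUSH 4   [9, 4]
MUL      [36]
NEG      [-36]
NEG      [36]
PUSH -3  [36, -3]
SUB      [39]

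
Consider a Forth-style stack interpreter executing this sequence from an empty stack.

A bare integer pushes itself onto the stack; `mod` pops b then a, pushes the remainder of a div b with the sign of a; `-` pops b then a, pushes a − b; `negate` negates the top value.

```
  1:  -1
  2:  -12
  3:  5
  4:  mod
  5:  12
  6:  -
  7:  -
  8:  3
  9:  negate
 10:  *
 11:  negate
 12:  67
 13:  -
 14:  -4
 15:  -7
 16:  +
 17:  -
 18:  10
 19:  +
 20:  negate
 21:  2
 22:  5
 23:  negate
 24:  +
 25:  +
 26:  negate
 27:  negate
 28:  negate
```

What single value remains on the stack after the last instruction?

-4

-1      [-1]
-12     [-1, -12]
5       [-1, -12, 5]
mod     [-1, -2]
12      [-1, -2, 12]
-       [-1, -14]
-       [13]
3       [13, 3]
negate  [13, -3]
*       [-39]
negate  [39]
67      [39, 67]
-       [-28]
-4      [-28, -4]
-7      [-28, -4, -7]
+       [-28, -11]
-       [-17]
10      [-17, 10]
+       [-7]
negate  [7]
2       [7, 2]
5       [7, 2, 5]
negate  [7, 2, -5]
+       [7, -3]
+       [4]
negate  [-4]
negate  [4]
negate  [-4]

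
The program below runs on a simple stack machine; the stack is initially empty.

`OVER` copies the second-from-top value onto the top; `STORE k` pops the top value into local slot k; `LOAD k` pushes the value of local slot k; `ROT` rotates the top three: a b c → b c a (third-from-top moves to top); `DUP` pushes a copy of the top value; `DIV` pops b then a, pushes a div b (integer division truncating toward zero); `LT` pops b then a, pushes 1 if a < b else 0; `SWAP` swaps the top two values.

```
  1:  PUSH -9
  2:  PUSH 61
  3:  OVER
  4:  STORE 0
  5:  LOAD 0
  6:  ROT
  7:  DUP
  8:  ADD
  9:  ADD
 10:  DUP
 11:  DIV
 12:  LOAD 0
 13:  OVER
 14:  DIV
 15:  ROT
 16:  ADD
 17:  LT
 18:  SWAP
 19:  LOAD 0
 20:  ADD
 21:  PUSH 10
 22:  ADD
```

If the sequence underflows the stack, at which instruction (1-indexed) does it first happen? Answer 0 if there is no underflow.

18

PUSH -9  [-9]
PUSH 61  [-9, 61]
OVER     [-9, 61, -9]
STORE 0  [-9, 61]
LOAD 0   [-9, 61, -9]
ROT      [61, -9, -9]
DUP      [61, -9, -9, -9]
ADD      [61, -9, -18]
ADD      [61, -27]
DUP      [61, -27, -27]
DIV      [61, 1]
LOAD 0   [61, 1, -9]
OVER     [61, 1, -9, 1]
DIV      [61, 1, -9]
ROT      [1, -9, 61]
ADD      [1, 52]
LT       [1]
SWAP  — needs 2 operands, stack has 1 → underflow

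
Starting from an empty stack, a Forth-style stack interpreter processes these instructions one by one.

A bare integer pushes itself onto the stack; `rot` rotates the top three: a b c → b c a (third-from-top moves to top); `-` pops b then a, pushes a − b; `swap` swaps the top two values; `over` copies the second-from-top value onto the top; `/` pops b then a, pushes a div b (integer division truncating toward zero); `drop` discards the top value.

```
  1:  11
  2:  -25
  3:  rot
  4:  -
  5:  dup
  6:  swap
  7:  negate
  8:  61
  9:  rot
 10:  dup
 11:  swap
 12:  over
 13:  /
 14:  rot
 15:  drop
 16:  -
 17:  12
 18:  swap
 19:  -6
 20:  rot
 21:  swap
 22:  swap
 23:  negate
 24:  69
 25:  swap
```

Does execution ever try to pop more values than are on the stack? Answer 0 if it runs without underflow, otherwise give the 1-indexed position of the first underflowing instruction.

3

11   11
-25  11 -25
rot  — needs 3 operands, stack has 2 → underflow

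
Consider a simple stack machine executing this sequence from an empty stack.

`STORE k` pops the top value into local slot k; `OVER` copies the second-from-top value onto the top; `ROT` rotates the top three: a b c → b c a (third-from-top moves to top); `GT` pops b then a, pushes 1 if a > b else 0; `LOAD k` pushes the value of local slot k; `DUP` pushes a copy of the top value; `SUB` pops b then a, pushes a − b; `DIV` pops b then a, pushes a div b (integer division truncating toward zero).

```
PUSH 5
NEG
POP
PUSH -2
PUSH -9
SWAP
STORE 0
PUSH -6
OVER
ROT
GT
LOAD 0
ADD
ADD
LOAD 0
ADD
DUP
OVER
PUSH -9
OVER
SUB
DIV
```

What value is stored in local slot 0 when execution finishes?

PUSH 5  → [5]
NEG     → [-5]
POP     → []
PUSH -2 → [-2]
PUSH -9 → [-2, -9]
SWAP    → [-9, -2]
STORE 0 → [-9]
PUSH -6 → [-9, -6]
OVER    → [-9, -6, -9]
ROT     → [-6, -9, -9]
GT      → [-6, 0]
LOAD 0  → [-6, 0, -2]
ADD     → [-6, -2]
ADD     → [-8]
LOAD 0  → [-8, -2]
ADD     → [-10]
DUP     → [-10, -10]
OVER    → [-10, -10, -10]
PUSH -9 → [-10, -10, -10, -9]
OVER    → [-10, -10, -10, -9, -10]
SUB     → [-10, -10, -10, 1]
DIV     → [-10, -10, -10]

-2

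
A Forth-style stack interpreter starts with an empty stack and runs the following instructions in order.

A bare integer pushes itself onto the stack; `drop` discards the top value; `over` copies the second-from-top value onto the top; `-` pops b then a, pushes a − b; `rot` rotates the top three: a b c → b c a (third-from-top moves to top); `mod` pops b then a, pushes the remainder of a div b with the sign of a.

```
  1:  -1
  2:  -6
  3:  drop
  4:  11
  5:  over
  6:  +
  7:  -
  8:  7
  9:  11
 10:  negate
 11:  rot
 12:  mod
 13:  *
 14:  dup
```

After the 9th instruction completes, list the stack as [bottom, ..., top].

-1   → [-1]
-6   → [-1, -6]
drop → [-1]
11   → [-1, 11]
over → [-1, 11, -1]
+    → [-1, 10]
-    → [-11]
7    → [-11, 7]
11   → [-11, 7, 11]

[-11, 7, 11]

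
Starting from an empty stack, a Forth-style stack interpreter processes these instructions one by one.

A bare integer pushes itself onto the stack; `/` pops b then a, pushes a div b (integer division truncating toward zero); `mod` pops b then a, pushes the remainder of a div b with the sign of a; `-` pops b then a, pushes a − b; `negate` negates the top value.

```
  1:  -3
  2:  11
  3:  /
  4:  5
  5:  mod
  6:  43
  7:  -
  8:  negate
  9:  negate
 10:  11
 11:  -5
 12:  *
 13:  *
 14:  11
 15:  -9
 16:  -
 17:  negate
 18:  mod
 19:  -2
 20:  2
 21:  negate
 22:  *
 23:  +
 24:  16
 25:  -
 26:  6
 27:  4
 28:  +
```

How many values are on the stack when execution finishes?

-3     → [-3]
11     → [-3, 11]
/      → [0]
5      → [0, 5]
mod    → [0]
43     → [0, 43]
-      → [-43]
negate → [43]
negate → [-43]
11     → [-43, 11]
-5     → [-43, 11, -5]
*      → [-43, -55]
*      → [2365]
11     → [2365, 11]
-9     → [2365, 11, -9]
-      → [2365, 20]
negate → [2365, -20]
mod    → [5]
-2     → [5, -2]
2      → [5, -2, 2]
negate → [5, -2, -2]
*      → [5, 4]
+      → [9]
16     → [9, 16]
-      → [-7]
6      → [-7, 6]
4      → [-7, 6, 4]
+      → [-7, 10]

2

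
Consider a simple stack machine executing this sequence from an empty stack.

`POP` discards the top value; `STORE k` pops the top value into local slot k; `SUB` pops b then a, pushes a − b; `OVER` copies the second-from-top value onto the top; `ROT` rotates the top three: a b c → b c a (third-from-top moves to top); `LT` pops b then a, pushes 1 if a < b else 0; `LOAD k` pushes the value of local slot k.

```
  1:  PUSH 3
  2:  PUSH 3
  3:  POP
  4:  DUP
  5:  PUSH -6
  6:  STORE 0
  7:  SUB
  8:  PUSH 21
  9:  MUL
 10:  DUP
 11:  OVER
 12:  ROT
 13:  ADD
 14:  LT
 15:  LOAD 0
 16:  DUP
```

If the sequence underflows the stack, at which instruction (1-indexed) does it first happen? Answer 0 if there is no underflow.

0

PUSH 3   3
PUSH 3   3 3
POP      3
DUP      3 3
PUSH -6  3 3 -6
STORE 0  3 3
SUB      0
PUSH 21  0 21
MUL      0
DUP      0 0
OVER     0 0 0
ROT      0 0 0
ADD      0 0
LT       0
LOAD 0   0 -6
DUP      0 -6 -6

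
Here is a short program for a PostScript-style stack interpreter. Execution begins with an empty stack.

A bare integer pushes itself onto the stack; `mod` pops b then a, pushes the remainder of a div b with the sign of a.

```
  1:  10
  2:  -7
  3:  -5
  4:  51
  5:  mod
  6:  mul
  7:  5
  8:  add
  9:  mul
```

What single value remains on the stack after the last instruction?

400

10  → 10
-7  → 10 -7
-5  → 10 -7 -5
51  → 10 -7 -5 51
mod → 10 -7 -5
mul → 10 35
5   → 10 35 5
add → 10 40
mul → 400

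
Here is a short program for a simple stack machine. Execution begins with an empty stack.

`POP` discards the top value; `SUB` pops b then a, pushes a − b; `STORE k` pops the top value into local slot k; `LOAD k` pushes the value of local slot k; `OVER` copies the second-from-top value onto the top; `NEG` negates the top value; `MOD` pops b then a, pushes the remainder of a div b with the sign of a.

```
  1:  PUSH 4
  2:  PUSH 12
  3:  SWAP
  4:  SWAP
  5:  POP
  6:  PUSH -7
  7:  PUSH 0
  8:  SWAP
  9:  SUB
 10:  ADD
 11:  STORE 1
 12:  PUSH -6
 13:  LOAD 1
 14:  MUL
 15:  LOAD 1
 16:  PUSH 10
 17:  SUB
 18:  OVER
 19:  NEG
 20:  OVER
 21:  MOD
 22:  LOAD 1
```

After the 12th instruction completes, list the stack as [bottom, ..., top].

PUSH 4   [4]
PUSH 12  [4, 12]
SWAP     [12, 4]
SWAP     [4, 12]
POP      [4]
PUSH -7  [4, -7]
PUSH 0   [4, -7, 0]
SWAP     [4, 0, -7]
SUB      [4, 7]
ADD      [11]
STORE 1  []
PUSH -6  [-6]

[-6]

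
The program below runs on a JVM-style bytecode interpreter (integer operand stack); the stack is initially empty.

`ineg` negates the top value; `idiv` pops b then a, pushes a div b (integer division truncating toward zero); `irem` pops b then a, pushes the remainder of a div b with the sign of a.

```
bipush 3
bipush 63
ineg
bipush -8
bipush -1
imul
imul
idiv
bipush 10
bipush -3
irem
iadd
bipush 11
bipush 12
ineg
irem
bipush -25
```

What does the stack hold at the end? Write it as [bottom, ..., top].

bipush 3    [3]
bipush 63   [3, 63]
ineg        [3, -63]
bipush -8   [3, -63, -8]
bipush -1   [3, -63, -8, -1]
imul        [3, -63, 8]
imul        [3, -504]
idiv        [0]
bipush 10   [0, 10]
bipush -3   [0, 10, -3]
irem        [0, 1]
iadd        [1]
bipush 11   [1, 11]
bipush 12   [1, 11, 12]
ineg        [1, 11, -12]
irem        [1, 11]
bipush -25  [1, 11, -25]

[1, 11, -25]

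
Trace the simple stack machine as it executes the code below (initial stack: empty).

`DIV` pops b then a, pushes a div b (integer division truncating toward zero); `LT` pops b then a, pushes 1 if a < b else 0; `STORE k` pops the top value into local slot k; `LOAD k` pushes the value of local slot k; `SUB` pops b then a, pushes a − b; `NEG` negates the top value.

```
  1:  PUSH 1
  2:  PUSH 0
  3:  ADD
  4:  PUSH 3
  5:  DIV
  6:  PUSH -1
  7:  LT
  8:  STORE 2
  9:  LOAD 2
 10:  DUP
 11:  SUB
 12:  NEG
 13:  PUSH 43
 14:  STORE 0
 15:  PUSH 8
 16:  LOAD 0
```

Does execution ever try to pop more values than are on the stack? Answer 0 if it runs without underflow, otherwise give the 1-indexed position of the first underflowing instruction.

PUSH 1  -> [1]
PUSH 0  -> [1, 0]
ADD     -> [1]
PUSH 3  -> [1, 3]
DIV     -> [0]
PUSH -1 -> [0, -1]
LT      -> [0]
STORE 2 -> []
LOAD 2  -> [0]
DUP     -> [0, 0]
SUB     -> [0]
NEG     -> [0]
PUSH 43 -> [0, 43]
STORE 0 -> [0]
PUSH 8  -> [0, 8]
LOAD 0  -> [0, 8, 43]

0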